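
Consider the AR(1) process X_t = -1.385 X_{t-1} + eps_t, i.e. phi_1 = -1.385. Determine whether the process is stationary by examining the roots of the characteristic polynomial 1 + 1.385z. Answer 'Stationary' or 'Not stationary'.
\text{Not stationary}

The AR(p) characteristic polynomial is P(z) = 1 + 1.385z.
Stationarity requires all roots to lie outside the unit circle, i.e. |z| > 1 for every root.
This is linear in z: 1 + (1.385) z = 0  =>  z = -1/(1.385) = -0.722022,  |z| = 0.722022.
Moduli of all roots: 0.7220.
All moduli strictly greater than 1? No.
Verdict: Not stationary.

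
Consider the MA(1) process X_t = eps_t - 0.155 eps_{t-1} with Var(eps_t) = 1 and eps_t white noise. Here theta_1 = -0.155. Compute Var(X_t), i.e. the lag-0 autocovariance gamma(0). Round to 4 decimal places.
\gamma(0) = 1.0240

For an MA(q) process X_t = eps_t + sum_i theta_i eps_{t-i} with
Var(eps_t) = sigma^2, the variance is
  gamma(0) = sigma^2 * (1 + sum_i theta_i^2).
  sum_i theta_i^2 = (-0.155)^2 = 0.024025.
  gamma(0) = 1 * (1 + 0.024025) = 1 * 1.024025 = 1.024025, which rounds to 1.0240.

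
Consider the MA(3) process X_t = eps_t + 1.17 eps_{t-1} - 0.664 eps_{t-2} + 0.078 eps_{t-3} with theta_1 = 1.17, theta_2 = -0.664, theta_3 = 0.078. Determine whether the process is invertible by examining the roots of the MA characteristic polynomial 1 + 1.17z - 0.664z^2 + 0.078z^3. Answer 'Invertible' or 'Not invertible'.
\text{Not invertible}

The MA(q) characteristic polynomial is P(z) = 1 + 1.17z - 0.664z^2 + 0.078z^3.
Invertibility requires all roots to lie outside the unit circle, i.e. |z| > 1 for every root.
Degree 3: look for a simple real root z0 first, then factor out (1 - z/z0) and solve the remaining quadratic.
Testing z0 = 5: P(5) = 1 + (1.17)(5) + (-0.664)(5)^2 + (0.078)(5)^3
  = 1 + (5.85) + (-16.6) + (9.75) = 0.  So z_0 = 5 is a root, |z_0| = 5.
Divide out the factor (1 - 0.2 z) = (1 - z/z0) (since 1/z0 = 0.2):
  P(z) = (1 - 0.2 z)(1 + (1.37) z + (-0.39) z^2)
  [check: z-coef 1.37 - (0.2) = 1.17; z^2-coef -0.39 - (0.2)(1.37) = -0.664; z^3-coef -(0.2)(-0.39) = 0.078.]
Remaining roots from the quadratic factor 1 + (1.37) z + (-0.39) z^2:
  Set 1 + (1.37) z + (-0.39) z^2 = 0, i.e. a z^2 + b z + c = 0 with a = -0.39, b = 1.37, c = 1.
  Discriminant D = b^2 - 4ac = (1.37)^2 - 4*(-0.39)*1 = 1.8769 - (-1.56) = 3.4369.
  D >= 0, so the roots are real: z = (-b +/- sqrt(D)) / (2a) = (-1.37 +/- 1.853888) / (-0.78).
    z_1 = (-1.37 + 1.853888) / (-0.78) = -0.6204,   |z_1| = 0.6204.
    z_2 = (-1.37 - 1.853888) / (-0.78) = 4.1332,   |z_2| = 4.1332.
Moduli of all roots: 5.0000, 0.6204, 4.1332.
All moduli strictly greater than 1? No.
Verdict: Not invertible.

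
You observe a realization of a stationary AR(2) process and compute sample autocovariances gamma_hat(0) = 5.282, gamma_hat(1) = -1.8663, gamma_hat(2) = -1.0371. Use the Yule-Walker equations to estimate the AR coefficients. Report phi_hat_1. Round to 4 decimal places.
\hat\phi_{1} = -0.4830

The Yule-Walker equations for an AR(p) process read, in matrix form,
  Gamma_p phi = r_p,   with   (Gamma_p)_{ij} = gamma(|i - j|),
                       (r_p)_i = gamma(i),   i,j = 1..p.
Substitute the sample gammas (Toeplitz matrix and right-hand side of size 2):
  Gamma_p = [[5.282, -1.8663], [-1.8663, 5.282]]
  r_p     = [-1.8663, -1.0371]
Written out:
  5.282 phi_1 - 1.8663 phi_2 = -1.8663
  -1.8663 phi_1 + 5.282 phi_2 = -1.0371
Solve by Cramer's rule:
  det = gamma(0)^2 - gamma(1)^2 = (5.282)^2 - (-1.8663)^2 = 27.899524 - 3.48307569 = 24.41644831
  phi_hat_1 = [gamma(1) gamma(0) - gamma(1) gamma(2)] / det = [(-1.8663)(5.282) - (-1.8663)(-1.0371)] / 24.41644831 = -11.79333633 / 24.41644831 = -0.483
  phi_hat_2 = [gamma(0) gamma(2) - gamma(1)^2] / det = [(5.282)(-1.0371) - (-1.8663)^2] / 24.41644831 = -8.96103789 / 24.41644831 = -0.367
So phi_hat = [-0.4830, -0.3670].
Therefore phi_hat_1 = -0.4830.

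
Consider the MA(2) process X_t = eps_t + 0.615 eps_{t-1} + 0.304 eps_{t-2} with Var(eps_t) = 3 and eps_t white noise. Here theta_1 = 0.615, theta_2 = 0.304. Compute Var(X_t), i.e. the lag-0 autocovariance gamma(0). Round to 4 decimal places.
\gamma(0) = 4.4119

For an MA(q) process X_t = eps_t + sum_i theta_i eps_{t-i} with
Var(eps_t) = sigma^2, the variance is
  gamma(0) = sigma^2 * (1 + sum_i theta_i^2).
  sum_i theta_i^2 = (0.615)^2 + (0.304)^2 = 0.378225 + 0.092416 = 0.470641.
  gamma(0) = 3 * (1 + 0.470641) = 3 * 1.470641 = 4.411923, which rounds to 4.4119.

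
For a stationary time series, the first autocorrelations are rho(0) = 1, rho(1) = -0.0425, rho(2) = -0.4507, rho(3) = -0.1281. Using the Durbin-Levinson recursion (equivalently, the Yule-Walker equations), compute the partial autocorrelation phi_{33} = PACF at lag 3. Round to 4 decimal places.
\phi_{33} = -0.2209

The PACF at lag k is phi_{kk}, the last component of the solution
to the Yule-Walker system G_k phi = r_k where
  (G_k)_{ij} = rho(|i - j|), (r_k)_i = rho(i), i,j = 1..k.
Equivalently, Durbin-Levinson gives phi_{kk} iteratively:
  phi_{11} = rho(1)
  phi_{kk} = [rho(k) - sum_{j=1..k-1} phi_{k-1,j} rho(k-j)]
            / [1 - sum_{j=1..k-1} phi_{k-1,j} rho(j)],
  phi_{k,j} = phi_{k-1,j} - phi_{kk} phi_{k-1,k-j},  j = 1..k-1.
Step k = 1:
  phi_11 = rho(1) = -0.0425.
Step k = 2:
  phi_22 = [rho(2) - phi_11 rho(1)] / [1 - phi_11 rho(1)] = [-0.4507 - (-0.0425)(-0.0425)] / [1 - (-0.0425)(-0.0425)]
         = -0.45250625 / 0.99819375 = -0.453325.
  Update: phi_21 = phi_11 - phi_22 phi_11 = -0.0425 - (-0.453325)(-0.0425) = -0.061766.
Step k = 3:
  phi_33 = [rho(3) - phi_21 rho(2) - phi_22 rho(1)] / [1 - phi_21 rho(1) - phi_22 rho(2)]
    numerator   = -0.1281 - (-0.061766)(-0.4507) - (-0.453325)(-0.0425) = -0.17520439
    denominator = 1 - (-0.061766)(-0.0425) - (-0.453325)(-0.4507) = 0.79306132
  phi_33 = -0.17520439 / 0.79306132 = -0.2209.
Therefore phi_{33} = -0.2209.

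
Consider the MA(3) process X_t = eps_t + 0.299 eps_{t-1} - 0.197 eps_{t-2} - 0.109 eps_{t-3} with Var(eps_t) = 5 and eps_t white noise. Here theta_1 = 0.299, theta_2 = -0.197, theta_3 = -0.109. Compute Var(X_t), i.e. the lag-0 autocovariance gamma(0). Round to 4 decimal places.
\gamma(0) = 5.7005

For an MA(q) process X_t = eps_t + sum_i theta_i eps_{t-i} with
Var(eps_t) = sigma^2, the variance is
  gamma(0) = sigma^2 * (1 + sum_i theta_i^2).
  sum_i theta_i^2 = (0.299)^2 + (-0.197)^2 + (-0.109)^2 = 0.089401 + 0.038809 + 0.011881 = 0.140091.
  gamma(0) = 5 * (1 + 0.140091) = 5 * 1.140091 = 5.700455, which rounds to 5.7005.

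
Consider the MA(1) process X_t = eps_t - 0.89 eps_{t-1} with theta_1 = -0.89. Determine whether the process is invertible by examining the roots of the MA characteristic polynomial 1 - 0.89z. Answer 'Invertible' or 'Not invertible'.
\text{Invertible}

The MA(q) characteristic polynomial is P(z) = 1 - 0.89z.
Invertibility requires all roots to lie outside the unit circle, i.e. |z| > 1 for every root.
This is linear in z: 1 + (-0.89) z = 0  =>  z = -1/(-0.89) = 1.123596,  |z| = 1.123596.
Moduli of all roots: 1.1236.
All moduli strictly greater than 1? Yes.
Verdict: Invertible.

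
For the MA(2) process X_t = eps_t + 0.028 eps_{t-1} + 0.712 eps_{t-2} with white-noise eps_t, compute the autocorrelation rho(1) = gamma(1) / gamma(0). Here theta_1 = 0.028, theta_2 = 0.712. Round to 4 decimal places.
\rho(1) = 0.0318

For an MA(q) process with theta_0 = 1, the autocovariance is
  gamma(k) = sigma^2 * sum_{i=0..q-k} theta_i * theta_{i+k},
and rho(k) = gamma(k) / gamma(0). Sigma^2 cancels.
  numerator   = (1)*(0.028) + (0.028)*(0.712) = 0.047936.
  denominator = (1)^2 + (0.028)^2 + (0.712)^2 = 1.507728.
  rho(1) = 0.047936 / 1.507728 = 0.0318.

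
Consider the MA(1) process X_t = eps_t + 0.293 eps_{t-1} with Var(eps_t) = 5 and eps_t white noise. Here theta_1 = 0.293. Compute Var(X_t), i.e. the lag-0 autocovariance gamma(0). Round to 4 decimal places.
\gamma(0) = 5.4292

For an MA(q) process X_t = eps_t + sum_i theta_i eps_{t-i} with
Var(eps_t) = sigma^2, the variance is
  gamma(0) = sigma^2 * (1 + sum_i theta_i^2).
  sum_i theta_i^2 = (0.293)^2 = 0.085849.
  gamma(0) = 5 * (1 + 0.085849) = 5 * 1.085849 = 5.429245, which rounds to 5.4292.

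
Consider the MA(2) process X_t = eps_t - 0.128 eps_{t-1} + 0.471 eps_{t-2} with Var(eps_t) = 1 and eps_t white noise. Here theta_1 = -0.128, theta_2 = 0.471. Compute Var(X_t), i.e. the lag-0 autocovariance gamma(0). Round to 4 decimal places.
\gamma(0) = 1.2382

For an MA(q) process X_t = eps_t + sum_i theta_i eps_{t-i} with
Var(eps_t) = sigma^2, the variance is
  gamma(0) = sigma^2 * (1 + sum_i theta_i^2).
  sum_i theta_i^2 = (-0.128)^2 + (0.471)^2 = 0.016384 + 0.221841 = 0.238225.
  gamma(0) = 1 * (1 + 0.238225) = 1 * 1.238225 = 1.238225, which rounds to 1.2382.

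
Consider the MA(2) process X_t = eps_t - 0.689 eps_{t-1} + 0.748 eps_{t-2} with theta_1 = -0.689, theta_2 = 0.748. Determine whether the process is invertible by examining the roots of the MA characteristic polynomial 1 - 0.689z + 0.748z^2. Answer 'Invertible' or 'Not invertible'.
\text{Invertible}

The MA(q) characteristic polynomial is P(z) = 1 - 0.689z + 0.748z^2.
Invertibility requires all roots to lie outside the unit circle, i.e. |z| > 1 for every root.
Set 1 + (-0.689) z + (0.748) z^2 = 0, i.e. a z^2 + b z + c = 0 with a = 0.748, b = -0.689, c = 1.
Discriminant D = b^2 - 4ac = (-0.689)^2 - 4*(0.748)*1 = 0.474721 - (2.992) = -2.517279.
D < 0, so the roots are the complex-conjugate pair z = (-b +/- i sqrt(-D)) / (2a) = 0.4606 +/- 1.0606i.
For a conjugate pair |z|^2 = z * conj(z) = (product of roots) = c/a = 1/(0.748) = 1.336898, so |z| = sqrt(1.336898) = 1.1562 for both roots.
Moduli of all roots: 1.1562, 1.1562.
All moduli strictly greater than 1? Yes.
Verdict: Invertible.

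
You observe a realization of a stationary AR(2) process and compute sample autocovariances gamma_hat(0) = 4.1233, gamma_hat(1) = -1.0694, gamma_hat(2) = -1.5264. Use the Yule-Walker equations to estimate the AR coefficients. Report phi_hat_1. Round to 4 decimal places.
\hat\phi_{1} = -0.3810

The Yule-Walker equations for an AR(p) process read, in matrix form,
  Gamma_p phi = r_p,   with   (Gamma_p)_{ij} = gamma(|i - j|),
                       (r_p)_i = gamma(i),   i,j = 1..p.
Substitute the sample gammas (Toeplitz matrix and right-hand side of size 2):
  Gamma_p = [[4.1233, -1.0694], [-1.0694, 4.1233]]
  r_p     = [-1.0694, -1.5264]
Written out:
  4.1233 phi_1 - 1.0694 phi_2 = -1.0694
  -1.0694 phi_1 + 4.1233 phi_2 = -1.5264
Solve by Cramer's rule:
  det = gamma(0)^2 - gamma(1)^2 = (4.1233)^2 - (-1.0694)^2 = 17.00160289 - 1.14361636 = 15.85798653
  phi_hat_1 = [gamma(1) gamma(0) - gamma(1) gamma(2)] / det = [(-1.0694)(4.1233) - (-1.0694)(-1.5264)] / 15.85798653 = -6.04178918 / 15.85798653 = -0.381
  phi_hat_2 = [gamma(0) gamma(2) - gamma(1)^2] / det = [(4.1233)(-1.5264) - (-1.0694)^2] / 15.85798653 = -7.43742148 / 15.85798653 = -0.469
So phi_hat = [-0.3810, -0.4690].
Therefore phi_hat_1 = -0.3810.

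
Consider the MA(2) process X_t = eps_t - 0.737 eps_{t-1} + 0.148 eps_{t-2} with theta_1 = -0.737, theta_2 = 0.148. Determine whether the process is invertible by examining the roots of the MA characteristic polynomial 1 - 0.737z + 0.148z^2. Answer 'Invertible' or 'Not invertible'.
\text{Invertible}

The MA(q) characteristic polynomial is P(z) = 1 - 0.737z + 0.148z^2.
Invertibility requires all roots to lie outside the unit circle, i.e. |z| > 1 for every root.
Set 1 + (-0.737) z + (0.148) z^2 = 0, i.e. a z^2 + b z + c = 0 with a = 0.148, b = -0.737, c = 1.
Discriminant D = b^2 - 4ac = (-0.737)^2 - 4*(0.148)*1 = 0.543169 - (0.592) = -0.048831.
D < 0, so the roots are the complex-conjugate pair z = (-b +/- i sqrt(-D)) / (2a) = 2.4899 +/- 0.7465i.
For a conjugate pair |z|^2 = z * conj(z) = (product of roots) = c/a = 1/(0.148) = 6.756757, so |z| = sqrt(6.756757) = 2.5994 for both roots.
Moduli of all roots: 2.5994, 2.5994.
All moduli strictly greater than 1? Yes.
Verdict: Invertible.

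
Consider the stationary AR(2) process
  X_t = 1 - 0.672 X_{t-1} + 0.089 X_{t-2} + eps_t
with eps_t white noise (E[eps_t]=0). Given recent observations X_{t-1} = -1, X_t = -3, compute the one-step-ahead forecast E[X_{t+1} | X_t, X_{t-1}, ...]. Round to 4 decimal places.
E[X_{t+1} \mid \mathcal F_t] = 2.9270

For an AR(p) model X_t = c + sum_i phi_i X_{t-i} + eps_t, the
one-step-ahead conditional mean is
  E[X_{t+1} | X_t, ...] = c + sum_i phi_i X_{t+1-i}.
Substitute known values:
  E[X_{t+1} | ...] = 1 + (-0.672) * (-3) + (0.089) * (-1)
                   = 2.9270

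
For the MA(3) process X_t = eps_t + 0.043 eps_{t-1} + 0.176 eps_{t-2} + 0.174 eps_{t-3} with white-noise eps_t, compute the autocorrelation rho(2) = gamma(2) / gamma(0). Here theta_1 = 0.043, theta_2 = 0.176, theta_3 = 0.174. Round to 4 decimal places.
\rho(2) = 0.1726

For an MA(q) process with theta_0 = 1, the autocovariance is
  gamma(k) = sigma^2 * sum_{i=0..q-k} theta_i * theta_{i+k},
and rho(k) = gamma(k) / gamma(0). Sigma^2 cancels.
  numerator   = (1)*(0.176) + (0.043)*(0.174) = 0.183482.
  denominator = (1)^2 + (0.043)^2 + (0.176)^2 + (0.174)^2 = 1.063101.
  rho(2) = 0.183482 / 1.063101 = 0.1726.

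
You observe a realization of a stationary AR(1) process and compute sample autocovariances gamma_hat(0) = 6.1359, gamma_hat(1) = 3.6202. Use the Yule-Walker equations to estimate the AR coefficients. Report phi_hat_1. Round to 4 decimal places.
\hat\phi_{1} = 0.5900

The Yule-Walker equations for an AR(p) process read, in matrix form,
  Gamma_p phi = r_p,   with   (Gamma_p)_{ij} = gamma(|i - j|),
                       (r_p)_i = gamma(i),   i,j = 1..p.
Substitute the sample gammas (Toeplitz matrix and right-hand side of size 1):
  Gamma_p = [[6.1359]]
  r_p     = [3.6202]
With p = 1 this is the single equation gamma(0) phi_1 = gamma(1):
  phi_hat_1 = gamma(1) / gamma(0) = 3.6202 / 6.1359 = 0.5900.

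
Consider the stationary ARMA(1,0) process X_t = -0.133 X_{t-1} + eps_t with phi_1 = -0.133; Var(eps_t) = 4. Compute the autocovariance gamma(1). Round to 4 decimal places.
\gamma(1) = -0.5416

Multiply the model equation by X_{t-k} and take expectations. With theta_0 = psi_0 = 1 and psi_j the MA(infinity) weights, this gives
  gamma(k) - sum_i phi_i gamma(k-i) = c_k,
  c_k = sigma^2 * sum_{j=k..q} theta_j psi_{j-k}   (c_k = 0 for k > q),
using gamma(-m) = gamma(m).
Pure AR (q = 0): c_0 = sigma^2 = 4, c_k = 0 for k >= 1.
Equations for k = 0 and k = 1 (AR order 1):
  gamma(0) = phi_1 gamma(1) + c_0
  gamma(1) = phi_1 gamma(0) + c_1
Substituting the second into the first: gamma(0) (1 - phi_1^2) = c_0 + phi_1 c_1, so
  gamma(0) = c_0 / (1 - phi_1^2) = 4 / (1 - (-0.133)^2) = 4 / 0.982311 = 4.07203.
  gamma(1) = phi_1 gamma(0) = (-0.133)(4.07203) = -0.54158.
Therefore gamma(1) = -0.5416 (to 4 decimal places).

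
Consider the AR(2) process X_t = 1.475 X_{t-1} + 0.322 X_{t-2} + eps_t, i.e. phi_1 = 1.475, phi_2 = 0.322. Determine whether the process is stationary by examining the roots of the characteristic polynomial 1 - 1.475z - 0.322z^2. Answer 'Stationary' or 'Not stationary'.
\text{Not stationary}

The AR(p) characteristic polynomial is P(z) = 1 - 1.475z - 0.322z^2.
Stationarity requires all roots to lie outside the unit circle, i.e. |z| > 1 for every root.
Set 1 + (-1.475) z + (-0.322) z^2 = 0, i.e. a z^2 + b z + c = 0 with a = -0.322, b = -1.475, c = 1.
Discriminant D = b^2 - 4ac = (-1.475)^2 - 4*(-0.322)*1 = 2.175625 - (-1.288) = 3.463625.
D >= 0, so the roots are real: z = (-b +/- sqrt(D)) / (2a) = (1.475 +/- 1.861082) / (-0.644).
  z_1 = (1.475 + 1.861082) / (-0.644) = -5.1803,   |z_1| = 5.1803.
  z_2 = (1.475 - 1.861082) / (-0.644) = 0.5995,   |z_2| = 0.5995.
Moduli of all roots: 5.1803, 0.5995.
All moduli strictly greater than 1? No.
Verdict: Not stationary.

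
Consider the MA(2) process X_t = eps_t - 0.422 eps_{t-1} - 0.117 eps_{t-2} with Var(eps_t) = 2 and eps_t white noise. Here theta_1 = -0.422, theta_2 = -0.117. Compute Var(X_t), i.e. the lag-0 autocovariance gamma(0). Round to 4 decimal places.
\gamma(0) = 2.3835

For an MA(q) process X_t = eps_t + sum_i theta_i eps_{t-i} with
Var(eps_t) = sigma^2, the variance is
  gamma(0) = sigma^2 * (1 + sum_i theta_i^2).
  sum_i theta_i^2 = (-0.422)^2 + (-0.117)^2 = 0.178084 + 0.013689 = 0.191773.
  gamma(0) = 2 * (1 + 0.191773) = 2 * 1.191773 = 2.383546, which rounds to 2.3835.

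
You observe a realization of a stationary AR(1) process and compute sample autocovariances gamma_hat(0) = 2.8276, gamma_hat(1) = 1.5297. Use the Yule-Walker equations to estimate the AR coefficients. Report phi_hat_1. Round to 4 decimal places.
\hat\phi_{1} = 0.5410

The Yule-Walker equations for an AR(p) process read, in matrix form,
  Gamma_p phi = r_p,   with   (Gamma_p)_{ij} = gamma(|i - j|),
                       (r_p)_i = gamma(i),   i,j = 1..p.
Substitute the sample gammas (Toeplitz matrix and right-hand side of size 1):
  Gamma_p = [[2.8276]]
  r_p     = [1.5297]
With p = 1 this is the single equation gamma(0) phi_1 = gamma(1):
  phi_hat_1 = gamma(1) / gamma(0) = 1.5297 / 2.8276 = 0.5410.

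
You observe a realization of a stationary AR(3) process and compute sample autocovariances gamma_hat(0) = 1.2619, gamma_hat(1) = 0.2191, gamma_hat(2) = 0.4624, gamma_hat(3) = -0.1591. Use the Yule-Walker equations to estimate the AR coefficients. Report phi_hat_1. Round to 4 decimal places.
\hat\phi_{1} = 0.2060

The Yule-Walker equations for an AR(p) process read, in matrix form,
  Gamma_p phi = r_p,   with   (Gamma_p)_{ij} = gamma(|i - j|),
                       (r_p)_i = gamma(i),   i,j = 1..p.
Substitute the sample gammas (Toeplitz matrix and right-hand side of size 3):
  Gamma_p = [[1.2619, 0.2191, 0.4624], [0.2191, 1.2619, 0.2191], [0.4624, 0.2191, 1.2619]]
  r_p     = [0.2191, 0.4624, -0.1591]
Written out (R1..R3):
  (R1) 1.2619 phi_1 + 0.2191 phi_2 + 0.4624 phi_3 = 0.2191
  (R2) 0.2191 phi_1 + 1.2619 phi_2 + 0.2191 phi_3 = 0.4624
  (R3) 0.4624 phi_1 + 0.2191 phi_2 + 1.2619 phi_3 = -0.1591
Gaussian elimination:
  R2 <- R2 - (0.2191/1.2619) R1 = R2 - (0.173627) R1:  1.223858 phi_2 + 0.138815 phi_3 = 0.424358
  R3 <- R3 - (0.4624/1.2619) R1 = R3 - (0.366432) R1:  0.138815 phi_2 + 1.092462 phi_3 = -0.239385
  R3 <- R3 - (0.138815/1.223858) R2 = R3 - (0.113424) R2:  1.076717 phi_3 = -0.287518
Back-substitution:
  phi_hat_3 = -0.287518 / 1.076717 = -0.267032
  phi_hat_2 = (0.424358 - (0.138815)(-0.267032)) / 1.223858 = 0.377026
  phi_hat_1 = (0.2191 - (0.2191)(0.377026) - (0.4624)(-0.267032)) / 1.2619 = 0.206014
So phi_hat = [0.2060, 0.3770, -0.2670].
Therefore phi_hat_1 = 0.2060.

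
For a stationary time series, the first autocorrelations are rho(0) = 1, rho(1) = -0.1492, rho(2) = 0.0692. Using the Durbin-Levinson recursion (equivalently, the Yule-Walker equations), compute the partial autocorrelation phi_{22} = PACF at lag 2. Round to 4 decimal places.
\phi_{22} = 0.0480

The PACF at lag k is phi_{kk}, the last component of the solution
to the Yule-Walker system G_k phi = r_k where
  (G_k)_{ij} = rho(|i - j|), (r_k)_i = rho(i), i,j = 1..k.
Equivalently, Durbin-Levinson gives phi_{kk} iteratively:
  phi_{11} = rho(1)
  phi_{kk} = [rho(k) - sum_{j=1..k-1} phi_{k-1,j} rho(k-j)]
            / [1 - sum_{j=1..k-1} phi_{k-1,j} rho(j)],
  phi_{k,j} = phi_{k-1,j} - phi_{kk} phi_{k-1,k-j},  j = 1..k-1.
Step k = 1:
  phi_11 = rho(1) = -0.1492.
Step k = 2:
  phi_22 = [rho(2) - phi_11 rho(1)] / [1 - phi_11 rho(1)] = [0.0692 - (-0.1492)(-0.1492)] / [1 - (-0.1492)(-0.1492)]
         = 0.04693936 / 0.97773936 = 0.048.
Therefore phi_{22} = 0.0480.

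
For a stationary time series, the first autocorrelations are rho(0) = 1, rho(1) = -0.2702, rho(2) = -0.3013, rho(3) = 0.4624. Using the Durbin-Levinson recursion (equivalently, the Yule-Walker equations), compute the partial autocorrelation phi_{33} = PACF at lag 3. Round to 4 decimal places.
\phi_{33} = 0.3081

The PACF at lag k is phi_{kk}, the last component of the solution
to the Yule-Walker system G_k phi = r_k where
  (G_k)_{ij} = rho(|i - j|), (r_k)_i = rho(i), i,j = 1..k.
Equivalently, Durbin-Levinson gives phi_{kk} iteratively:
  phi_{11} = rho(1)
  phi_{kk} = [rho(k) - sum_{j=1..k-1} phi_{k-1,j} rho(k-j)]
            / [1 - sum_{j=1..k-1} phi_{k-1,j} rho(j)],
  phi_{k,j} = phi_{k-1,j} - phi_{kk} phi_{k-1,k-j},  j = 1..k-1.
Step k = 1:
  phi_11 = rho(1) = -0.2702.
Step k = 2:
  phi_22 = [rho(2) - phi_11 rho(1)] / [1 - phi_11 rho(1)] = [-0.3013 - (-0.2702)(-0.2702)] / [1 - (-0.2702)(-0.2702)]
         = -0.37430804 / 0.92699196 = -0.403788.
  Update: phi_21 = phi_11 - phi_22 phi_11 = -0.2702 - (-0.403788)(-0.2702) = -0.379303.
Step k = 3:
  phi_33 = [rho(3) - phi_21 rho(2) - phi_22 rho(1)] / [1 - phi_21 rho(1) - phi_22 rho(2)]
    numerator   = 0.4624 - (-0.379303)(-0.3013) - (-0.403788)(-0.2702) = 0.2390124
    denominator = 1 - (-0.379303)(-0.2702) - (-0.403788)(-0.3013) = 0.77585094
  phi_33 = 0.2390124 / 0.77585094 = 0.3081.
Therefore phi_{33} = 0.3081.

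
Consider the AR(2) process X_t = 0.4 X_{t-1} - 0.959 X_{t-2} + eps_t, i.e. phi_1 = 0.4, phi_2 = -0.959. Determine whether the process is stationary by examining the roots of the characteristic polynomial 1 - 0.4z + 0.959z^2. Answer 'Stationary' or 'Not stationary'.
\text{Stationary}

The AR(p) characteristic polynomial is P(z) = 1 - 0.4z + 0.959z^2.
Stationarity requires all roots to lie outside the unit circle, i.e. |z| > 1 for every root.
Set 1 + (-0.4) z + (0.959) z^2 = 0, i.e. a z^2 + b z + c = 0 with a = 0.959, b = -0.4, c = 1.
Discriminant D = b^2 - 4ac = (-0.4)^2 - 4*(0.959)*1 = 0.16 - (3.836) = -3.676.
D < 0, so the roots are the complex-conjugate pair z = (-b +/- i sqrt(-D)) / (2a) = 0.2086 +/- 0.9996i.
For a conjugate pair |z|^2 = z * conj(z) = (product of roots) = c/a = 1/(0.959) = 1.042753, so |z| = sqrt(1.042753) = 1.0212 for both roots.
Moduli of all roots: 1.0212, 1.0212.
All moduli strictly greater than 1? Yes.
Verdict: Stationary.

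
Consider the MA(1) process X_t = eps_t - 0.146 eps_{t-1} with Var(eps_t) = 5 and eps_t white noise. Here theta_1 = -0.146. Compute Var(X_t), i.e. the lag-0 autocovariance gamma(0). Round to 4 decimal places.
\gamma(0) = 5.1066

For an MA(q) process X_t = eps_t + sum_i theta_i eps_{t-i} with
Var(eps_t) = sigma^2, the variance is
  gamma(0) = sigma^2 * (1 + sum_i theta_i^2).
  sum_i theta_i^2 = (-0.146)^2 = 0.021316.
  gamma(0) = 5 * (1 + 0.021316) = 5 * 1.021316 = 5.10658, which rounds to 5.1066.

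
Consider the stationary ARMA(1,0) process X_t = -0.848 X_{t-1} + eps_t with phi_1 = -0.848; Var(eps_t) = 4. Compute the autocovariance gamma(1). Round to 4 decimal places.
\gamma(1) = -12.0756

Multiply the model equation by X_{t-k} and take expectations. With theta_0 = psi_0 = 1 and psi_j the MA(infinity) weights, this gives
  gamma(k) - sum_i phi_i gamma(k-i) = c_k,
  c_k = sigma^2 * sum_{j=k..q} theta_j psi_{j-k}   (c_k = 0 for k > q),
using gamma(-m) = gamma(m).
Pure AR (q = 0): c_0 = sigma^2 = 4, c_k = 0 for k >= 1.
Equations for k = 0 and k = 1 (AR order 1):
  gamma(0) = phi_1 gamma(1) + c_0
  gamma(1) = phi_1 gamma(0) + c_1
Substituting the second into the first: gamma(0) (1 - phi_1^2) = c_0 + phi_1 c_1, so
  gamma(0) = c_0 / (1 - phi_1^2) = 4 / (1 - (-0.848)^2) = 4 / 0.280896 = 14.240146.
  gamma(1) = phi_1 gamma(0) = (-0.848)(14.240146) = -12.075644.
Therefore gamma(1) = -12.0756 (to 4 decimal places).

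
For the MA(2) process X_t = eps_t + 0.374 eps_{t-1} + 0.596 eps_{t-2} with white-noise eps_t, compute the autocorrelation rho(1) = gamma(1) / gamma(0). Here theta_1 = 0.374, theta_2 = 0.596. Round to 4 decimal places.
\rho(1) = 0.3992

For an MA(q) process with theta_0 = 1, the autocovariance is
  gamma(k) = sigma^2 * sum_{i=0..q-k} theta_i * theta_{i+k},
and rho(k) = gamma(k) / gamma(0). Sigma^2 cancels.
  numerator   = (1)*(0.374) + (0.374)*(0.596) = 0.596904.
  denominator = (1)^2 + (0.374)^2 + (0.596)^2 = 1.495092.
  rho(1) = 0.596904 / 1.495092 = 0.3992.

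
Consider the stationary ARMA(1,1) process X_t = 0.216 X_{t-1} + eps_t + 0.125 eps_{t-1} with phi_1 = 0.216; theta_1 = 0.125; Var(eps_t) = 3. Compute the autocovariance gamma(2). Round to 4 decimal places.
\gamma(2) = 0.2380

Multiply the model equation by X_{t-k} and take expectations. With theta_0 = psi_0 = 1 and psi_j the MA(infinity) weights, this gives
  gamma(k) - sum_i phi_i gamma(k-i) = c_k,
  c_k = sigma^2 * sum_{j=k..q} theta_j psi_{j-k}   (c_k = 0 for k > q),
using gamma(-m) = gamma(m).
psi-weights needed (psi_j = theta_j + sum_i phi_i psi_{j-i}):
  psi_1 = theta_1 + phi_1 = 0.125 + (0.216) = 0.341
Right-hand sides:
  c_0 = sigma^2 (1 + theta_1 psi_1) = 3 * (1 + (0.125)(0.341)) = 3 * 1.042625 = 3.127875
  c_1 = sigma^2 theta_1 = 3 * (0.125) = 0.375
  c_2 = 0
Equations for k = 0 and k = 1 (AR order 1):
  gamma(0) = phi_1 gamma(1) + c_0
  gamma(1) = phi_1 gamma(0) + c_1
Substituting the second into the first: gamma(0) (1 - phi_1^2) = c_0 + phi_1 c_1, so
  gamma(0) = (c_0 + phi_1 c_1) / (1 - phi_1^2) = (3.127875 + (0.216)(0.375)) / (1 - (0.216)^2) = 3.208875 / 0.953344 = 3.365915.
  gamma(1) = phi_1 gamma(0) + c_1 = (0.216)(3.365915) + (0.375) = 1.102038.
For k = 2 (> q): gamma(2) = phi_1 gamma(1) = (0.216)(1.102038) = 0.23804.
Therefore gamma(2) = 0.2380 (to 4 decimal places).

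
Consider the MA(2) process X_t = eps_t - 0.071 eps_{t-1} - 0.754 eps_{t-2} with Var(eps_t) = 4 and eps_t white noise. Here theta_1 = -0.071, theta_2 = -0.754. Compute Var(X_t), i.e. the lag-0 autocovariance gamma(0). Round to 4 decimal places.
\gamma(0) = 6.2942

For an MA(q) process X_t = eps_t + sum_i theta_i eps_{t-i} with
Var(eps_t) = sigma^2, the variance is
  gamma(0) = sigma^2 * (1 + sum_i theta_i^2).
  sum_i theta_i^2 = (-0.071)^2 + (-0.754)^2 = 0.005041 + 0.568516 = 0.573557.
  gamma(0) = 4 * (1 + 0.573557) = 4 * 1.573557 = 6.294228, which rounds to 6.2942.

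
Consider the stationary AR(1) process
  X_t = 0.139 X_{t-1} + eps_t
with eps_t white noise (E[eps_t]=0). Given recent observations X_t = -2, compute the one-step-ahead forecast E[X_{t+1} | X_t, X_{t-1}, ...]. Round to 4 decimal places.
E[X_{t+1} \mid \mathcal F_t] = -0.2780

For an AR(p) model X_t = c + sum_i phi_i X_{t-i} + eps_t, the
one-step-ahead conditional mean is
  E[X_{t+1} | X_t, ...] = c + sum_i phi_i X_{t+1-i}.
Substitute known values:
  E[X_{t+1} | ...] = (0.139) * (-2)
                   = -0.2780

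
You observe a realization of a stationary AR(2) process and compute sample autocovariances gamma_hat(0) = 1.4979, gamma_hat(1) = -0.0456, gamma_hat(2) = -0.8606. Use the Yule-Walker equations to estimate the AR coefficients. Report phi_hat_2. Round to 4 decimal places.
\hat\phi_{2} = -0.5760

The Yule-Walker equations for an AR(p) process read, in matrix form,
  Gamma_p phi = r_p,   with   (Gamma_p)_{ij} = gamma(|i - j|),
                       (r_p)_i = gamma(i),   i,j = 1..p.
Substitute the sample gammas (Toeplitz matrix and right-hand side of size 2):
  Gamma_p = [[1.4979, -0.0456], [-0.0456, 1.4979]]
  r_p     = [-0.0456, -0.8606]
Written out:
  1.4979 phi_1 - 0.0456 phi_2 = -0.0456
  -0.0456 phi_1 + 1.4979 phi_2 = -0.8606
Solve by Cramer's rule:
  det = gamma(0)^2 - gamma(1)^2 = (1.4979)^2 - (-0.0456)^2 = 2.24370441 - 0.00207936 = 2.24162505
  phi_hat_1 = [gamma(1) gamma(0) - gamma(1) gamma(2)] / det = [(-0.0456)(1.4979) - (-0.0456)(-0.8606)] / 2.24162505 = -0.1075476 / 2.24162505 = -0.048
  phi_hat_2 = [gamma(0) gamma(2) - gamma(1)^2] / det = [(1.4979)(-0.8606) - (-0.0456)^2] / 2.24162505 = -1.2911721 / 2.24162505 = -0.576
So phi_hat = [-0.0480, -0.5760].
Therefore phi_hat_2 = -0.5760.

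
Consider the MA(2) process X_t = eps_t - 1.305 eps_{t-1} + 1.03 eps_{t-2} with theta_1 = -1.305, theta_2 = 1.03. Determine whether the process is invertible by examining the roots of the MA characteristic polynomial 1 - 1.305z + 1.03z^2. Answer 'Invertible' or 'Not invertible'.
\text{Not invertible}

The MA(q) characteristic polynomial is P(z) = 1 - 1.305z + 1.03z^2.
Invertibility requires all roots to lie outside the unit circle, i.e. |z| > 1 for every root.
Set 1 + (-1.305) z + (1.03) z^2 = 0, i.e. a z^2 + b z + c = 0 with a = 1.03, b = -1.305, c = 1.
Discriminant D = b^2 - 4ac = (-1.305)^2 - 4*(1.03)*1 = 1.703025 - (4.12) = -2.416975.
D < 0, so the roots are the complex-conjugate pair z = (-b +/- i sqrt(-D)) / (2a) = 0.6335 +/- 0.7547i.
For a conjugate pair |z|^2 = z * conj(z) = (product of roots) = c/a = 1/(1.03) = 0.970874, so |z| = sqrt(0.970874) = 0.9853 for both roots.
Moduli of all roots: 0.9853, 0.9853.
All moduli strictly greater than 1? No.
Verdict: Not invertible.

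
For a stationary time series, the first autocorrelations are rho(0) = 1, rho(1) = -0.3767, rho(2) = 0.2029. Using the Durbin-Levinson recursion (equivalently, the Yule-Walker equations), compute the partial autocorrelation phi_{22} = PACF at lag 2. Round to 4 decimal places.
\phi_{22} = 0.0711

The PACF at lag k is phi_{kk}, the last component of the solution
to the Yule-Walker system G_k phi = r_k where
  (G_k)_{ij} = rho(|i - j|), (r_k)_i = rho(i), i,j = 1..k.
Equivalently, Durbin-Levinson gives phi_{kk} iteratively:
  phi_{11} = rho(1)
  phi_{kk} = [rho(k) - sum_{j=1..k-1} phi_{k-1,j} rho(k-j)]
            / [1 - sum_{j=1..k-1} phi_{k-1,j} rho(j)],
  phi_{k,j} = phi_{k-1,j} - phi_{kk} phi_{k-1,k-j},  j = 1..k-1.
Step k = 1:
  phi_11 = rho(1) = -0.3767.
Step k = 2:
  phi_22 = [rho(2) - phi_11 rho(1)] / [1 - phi_11 rho(1)] = [0.2029 - (-0.3767)(-0.3767)] / [1 - (-0.3767)(-0.3767)]
         = 0.06099711 / 0.85809711 = 0.0711.
Therefore phi_{22} = 0.0711.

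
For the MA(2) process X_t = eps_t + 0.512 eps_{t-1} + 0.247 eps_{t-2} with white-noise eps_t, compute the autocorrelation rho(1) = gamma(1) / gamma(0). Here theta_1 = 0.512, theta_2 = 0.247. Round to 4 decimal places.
\rho(1) = 0.4825

For an MA(q) process with theta_0 = 1, the autocovariance is
  gamma(k) = sigma^2 * sum_{i=0..q-k} theta_i * theta_{i+k},
and rho(k) = gamma(k) / gamma(0). Sigma^2 cancels.
  numerator   = (1)*(0.512) + (0.512)*(0.247) = 0.638464.
  denominator = (1)^2 + (0.512)^2 + (0.247)^2 = 1.323153.
  rho(1) = 0.638464 / 1.323153 = 0.4825.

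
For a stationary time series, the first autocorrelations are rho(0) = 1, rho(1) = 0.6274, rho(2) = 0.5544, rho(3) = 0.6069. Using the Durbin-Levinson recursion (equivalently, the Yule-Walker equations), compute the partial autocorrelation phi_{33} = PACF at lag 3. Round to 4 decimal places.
\phi_{33} = 0.3281

The PACF at lag k is phi_{kk}, the last component of the solution
to the Yule-Walker system G_k phi = r_k where
  (G_k)_{ij} = rho(|i - j|), (r_k)_i = rho(i), i,j = 1..k.
Equivalently, Durbin-Levinson gives phi_{kk} iteratively:
  phi_{11} = rho(1)
  phi_{kk} = [rho(k) - sum_{j=1..k-1} phi_{k-1,j} rho(k-j)]
            / [1 - sum_{j=1..k-1} phi_{k-1,j} rho(j)],
  phi_{k,j} = phi_{k-1,j} - phi_{kk} phi_{k-1,k-j},  j = 1..k-1.
Step k = 1:
  phi_11 = rho(1) = 0.6274.
Step k = 2:
  phi_22 = [rho(2) - phi_11 rho(1)] / [1 - phi_11 rho(1)] = [0.5544 - (0.6274)(0.6274)] / [1 - (0.6274)(0.6274)]
         = 0.16076924 / 0.60636924 = 0.265134.
  Update: phi_21 = phi_11 - phi_22 phi_11 = 0.6274 - (0.265134)(0.6274) = 0.461055.
Step k = 3:
  phi_33 = [rho(3) - phi_21 rho(2) - phi_22 rho(1)] / [1 - phi_21 rho(1) - phi_22 rho(2)]
    numerator   = 0.6069 - (0.461055)(0.5544) - (0.265134)(0.6274) = 0.18494601
    denominator = 1 - (0.461055)(0.6274) - (0.265134)(0.5544) = 0.56374381
  phi_33 = 0.18494601 / 0.56374381 = 0.3281.
Therefore phi_{33} = 0.3281.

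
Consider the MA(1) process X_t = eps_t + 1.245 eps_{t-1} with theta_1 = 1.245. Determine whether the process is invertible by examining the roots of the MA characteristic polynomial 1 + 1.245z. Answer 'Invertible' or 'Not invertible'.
\text{Not invertible}

The MA(q) characteristic polynomial is P(z) = 1 + 1.245z.
Invertibility requires all roots to lie outside the unit circle, i.e. |z| > 1 for every root.
This is linear in z: 1 + (1.245) z = 0  =>  z = -1/(1.245) = -0.803213,  |z| = 0.803213.
Moduli of all roots: 0.8032.
All moduli strictly greater than 1? No.
Verdict: Not invertible.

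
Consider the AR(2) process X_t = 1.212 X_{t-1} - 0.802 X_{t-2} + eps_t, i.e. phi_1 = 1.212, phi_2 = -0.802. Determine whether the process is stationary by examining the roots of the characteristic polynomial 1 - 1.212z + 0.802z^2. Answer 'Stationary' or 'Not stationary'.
\text{Stationary}

The AR(p) characteristic polynomial is P(z) = 1 - 1.212z + 0.802z^2.
Stationarity requires all roots to lie outside the unit circle, i.e. |z| > 1 for every root.
Set 1 + (-1.212) z + (0.802) z^2 = 0, i.e. a z^2 + b z + c = 0 with a = 0.802, b = -1.212, c = 1.
Discriminant D = b^2 - 4ac = (-1.212)^2 - 4*(0.802)*1 = 1.468944 - (3.208) = -1.739056.
D < 0, so the roots are the complex-conjugate pair z = (-b +/- i sqrt(-D)) / (2a) = 0.7556 +/- 0.8222i.
For a conjugate pair |z|^2 = z * conj(z) = (product of roots) = c/a = 1/(0.802) = 1.246883, so |z| = sqrt(1.246883) = 1.1166 for both roots.
Moduli of all roots: 1.1166, 1.1166.
All moduli strictly greater than 1? Yes.
Verdict: Stationary.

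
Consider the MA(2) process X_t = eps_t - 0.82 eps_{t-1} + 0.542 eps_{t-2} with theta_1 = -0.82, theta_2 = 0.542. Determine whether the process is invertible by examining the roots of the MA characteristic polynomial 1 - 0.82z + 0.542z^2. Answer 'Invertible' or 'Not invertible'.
\text{Invertible}

The MA(q) characteristic polynomial is P(z) = 1 - 0.82z + 0.542z^2.
Invertibility requires all roots to lie outside the unit circle, i.e. |z| > 1 for every root.
Set 1 + (-0.82) z + (0.542) z^2 = 0, i.e. a z^2 + b z + c = 0 with a = 0.542, b = -0.82, c = 1.
Discriminant D = b^2 - 4ac = (-0.82)^2 - 4*(0.542)*1 = 0.6724 - (2.168) = -1.4956.
D < 0, so the roots are the complex-conjugate pair z = (-b +/- i sqrt(-D)) / (2a) = 0.7565 +/- 1.1282i.
For a conjugate pair |z|^2 = z * conj(z) = (product of roots) = c/a = 1/(0.542) = 1.845018, so |z| = sqrt(1.845018) = 1.3583 for both roots.
Moduli of all roots: 1.3583, 1.3583.
All moduli strictly greater than 1? Yes.
Verdict: Invertible.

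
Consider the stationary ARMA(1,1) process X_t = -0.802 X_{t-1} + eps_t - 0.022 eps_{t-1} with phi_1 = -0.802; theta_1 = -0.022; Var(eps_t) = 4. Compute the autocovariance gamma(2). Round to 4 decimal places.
\gamma(2) = 7.5394

Multiply the model equation by X_{t-k} and take expectations. With theta_0 = psi_0 = 1 and psi_j the MA(infinity) weights, this gives
  gamma(k) - sum_i phi_i gamma(k-i) = c_k,
  c_k = sigma^2 * sum_{j=k..q} theta_j psi_{j-k}   (c_k = 0 for k > q),
using gamma(-m) = gamma(m).
psi-weights needed (psi_j = theta_j + sum_i phi_i psi_{j-i}):
  psi_1 = theta_1 + phi_1 = -0.022 + (-0.802) = -0.824
Right-hand sides:
  c_0 = sigma^2 (1 + theta_1 psi_1) = 4 * (1 + (-0.022)(-0.824)) = 4 * 1.018128 = 4.072512
  c_1 = sigma^2 theta_1 = 4 * (-0.022) = -0.088
  c_2 = 0
Equations for k = 0 and k = 1 (AR order 1):
  gamma(0) = phi_1 gamma(1) + c_0
  gamma(1) = phi_1 gamma(0) + c_1
Substituting the second into the first: gamma(0) (1 - phi_1^2) = c_0 + phi_1 c_1, so
  gamma(0) = (c_0 + phi_1 c_1) / (1 - phi_1^2) = (4.072512 + (-0.802)(-0.088)) / (1 - (-0.802)^2) = 4.143088 / 0.356796 = 11.611924.
  gamma(1) = phi_1 gamma(0) + c_1 = (-0.802)(11.611924) + (-0.088) = -9.400763.
For k = 2 (> q): gamma(2) = phi_1 gamma(1) = (-0.802)(-9.400763) = 7.539412.
Therefore gamma(2) = 7.5394 (to 4 decimal places).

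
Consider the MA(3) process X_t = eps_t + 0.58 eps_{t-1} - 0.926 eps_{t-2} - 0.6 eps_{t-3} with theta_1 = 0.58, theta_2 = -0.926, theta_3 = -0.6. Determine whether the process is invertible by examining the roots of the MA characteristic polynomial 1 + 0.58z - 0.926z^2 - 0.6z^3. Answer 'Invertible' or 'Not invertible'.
\text{Invertible}

The MA(q) characteristic polynomial is P(z) = 1 + 0.58z - 0.926z^2 - 0.6z^3.
Invertibility requires all roots to lie outside the unit circle, i.e. |z| > 1 for every root.
Degree 3: look for a simple real root z0 first, then factor out (1 - z/z0) and solve the remaining quadratic.
Testing z0 = -1.25: P(-1.25) = 1 + (0.58)(-1.25) + (-0.926)(-1.25)^2 + (-0.6)(-1.25)^3
  = 1 + (-0.725) + (-1.446875) + (1.171875) = 0.  So z_0 = -1.25 is a root, |z_0| = 1.25.
Divide out the factor (1 + 0.8 z) = (1 - z/z0) (since 1/z0 = -0.8):
  P(z) = (1 + 0.8 z)(1 + (-0.22) z + (-0.75) z^2)
  [check: z-coef -0.22 - (-0.8) = 0.58; z^2-coef -0.75 - (-0.8)(-0.22) = -0.926; z^3-coef -(-0.8)(-0.75) = -0.6.]
Remaining roots from the quadratic factor 1 + (-0.22) z + (-0.75) z^2:
  Set 1 + (-0.22) z + (-0.75) z^2 = 0, i.e. a z^2 + b z + c = 0 with a = -0.75, b = -0.22, c = 1.
  Discriminant D = b^2 - 4ac = (-0.22)^2 - 4*(-0.75)*1 = 0.0484 - (-3) = 3.0484.
  D >= 0, so the roots are real: z = (-b +/- sqrt(D)) / (2a) = (0.22 +/- 1.745967) / (-1.5).
    z_1 = (0.22 + 1.745967) / (-1.5) = -1.3106,   |z_1| = 1.3106.
    z_2 = (0.22 - 1.745967) / (-1.5) = 1.0173,   |z_2| = 1.0173.
Moduli of all roots: 1.2500, 1.3106, 1.0173.
All moduli strictly greater than 1? Yes.
Verdict: Invertible.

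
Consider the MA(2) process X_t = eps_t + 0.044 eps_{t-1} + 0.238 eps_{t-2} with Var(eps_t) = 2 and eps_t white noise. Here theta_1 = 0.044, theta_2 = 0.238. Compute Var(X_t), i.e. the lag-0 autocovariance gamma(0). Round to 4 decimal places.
\gamma(0) = 2.1172

For an MA(q) process X_t = eps_t + sum_i theta_i eps_{t-i} with
Var(eps_t) = sigma^2, the variance is
  gamma(0) = sigma^2 * (1 + sum_i theta_i^2).
  sum_i theta_i^2 = (0.044)^2 + (0.238)^2 = 0.001936 + 0.056644 = 0.05858.
  gamma(0) = 2 * (1 + 0.05858) = 2 * 1.05858 = 2.11716, which rounds to 2.1172.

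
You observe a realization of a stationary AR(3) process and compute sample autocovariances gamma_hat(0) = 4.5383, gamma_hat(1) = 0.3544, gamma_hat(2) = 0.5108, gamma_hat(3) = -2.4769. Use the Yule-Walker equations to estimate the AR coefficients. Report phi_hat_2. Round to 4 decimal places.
\hat\phi_{2} = 0.1470

The Yule-Walker equations for an AR(p) process read, in matrix form,
  Gamma_p phi = r_p,   with   (Gamma_p)_{ij} = gamma(|i - j|),
                       (r_p)_i = gamma(i),   i,j = 1..p.
Substitute the sample gammas (Toeplitz matrix and right-hand side of size 3):
  Gamma_p = [[4.5383, 0.3544, 0.5108], [0.3544, 4.5383, 0.3544], [0.5108, 0.3544, 4.5383]]
  r_p     = [0.3544, 0.5108, -2.4769]
Written out (R1..R3):
  (R1) 4.5383 phi_1 + 0.3544 phi_2 + 0.5108 phi_3 = 0.3544
  (R2) 0.3544 phi_1 + 4.5383 phi_2 + 0.3544 phi_3 = 0.5108
  (R3) 0.5108 phi_1 + 0.3544 phi_2 + 4.5383 phi_3 = -2.4769
Gaussian elimination:
  R2 <- R2 - (0.3544/4.5383) R1 = R2 - (0.078091) R1:  4.510625 phi_2 + 0.314511 phi_3 = 0.483125
  R3 <- R3 - (0.5108/4.5383) R1 = R3 - (0.112553) R1:  0.314511 phi_2 + 4.480808 phi_3 = -2.516789
  R3 <- R3 - (0.314511/4.510625) R2 = R3 - (0.069727) R2:  4.458878 phi_3 = -2.550476
Back-substitution:
  phi_hat_3 = -2.550476 / 4.458878 = -0.571999
  phi_hat_2 = (0.483125 - (0.314511)(-0.571999)) / 4.510625 = 0.146992
  phi_hat_1 = (0.3544 - (0.3544)(0.146992) - (0.5108)(-0.571999)) / 4.5383 = 0.130993
So phi_hat = [0.1310, 0.1470, -0.5720].
Therefore phi_hat_2 = 0.1470.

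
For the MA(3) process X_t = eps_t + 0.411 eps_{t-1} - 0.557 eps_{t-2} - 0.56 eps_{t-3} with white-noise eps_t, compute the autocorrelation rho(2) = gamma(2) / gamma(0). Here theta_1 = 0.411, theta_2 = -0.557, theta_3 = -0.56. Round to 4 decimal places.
\rho(2) = -0.4391

For an MA(q) process with theta_0 = 1, the autocovariance is
  gamma(k) = sigma^2 * sum_{i=0..q-k} theta_i * theta_{i+k},
and rho(k) = gamma(k) / gamma(0). Sigma^2 cancels.
  numerator   = (1)*(-0.557) + (0.411)*(-0.56) = -0.78716.
  denominator = (1)^2 + (0.411)^2 + (-0.557)^2 + (-0.56)^2 = 1.79277.
  rho(2) = -0.78716 / 1.79277 = -0.4391.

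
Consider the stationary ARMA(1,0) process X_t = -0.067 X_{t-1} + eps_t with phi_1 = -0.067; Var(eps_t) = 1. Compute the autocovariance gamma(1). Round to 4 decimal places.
\gamma(1) = -0.0673

Multiply the model equation by X_{t-k} and take expectations. With theta_0 = psi_0 = 1 and psi_j the MA(infinity) weights, this gives
  gamma(k) - sum_i phi_i gamma(k-i) = c_k,
  c_k = sigma^2 * sum_{j=k..q} theta_j psi_{j-k}   (c_k = 0 for k > q),
using gamma(-m) = gamma(m).
Pure AR (q = 0): c_0 = sigma^2 = 1, c_k = 0 for k >= 1.
Equations for k = 0 and k = 1 (AR order 1):
  gamma(0) = phi_1 gamma(1) + c_0
  gamma(1) = phi_1 gamma(0) + c_1
Substituting the second into the first: gamma(0) (1 - phi_1^2) = c_0 + phi_1 c_1, so
  gamma(0) = c_0 / (1 - phi_1^2) = 1 / (1 - (-0.067)^2) = 1 / 0.995511 = 1.004509.
  gamma(1) = phi_1 gamma(0) = (-0.067)(1.004509) = -0.067302.
Therefore gamma(1) = -0.0673 (to 4 decimal places).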